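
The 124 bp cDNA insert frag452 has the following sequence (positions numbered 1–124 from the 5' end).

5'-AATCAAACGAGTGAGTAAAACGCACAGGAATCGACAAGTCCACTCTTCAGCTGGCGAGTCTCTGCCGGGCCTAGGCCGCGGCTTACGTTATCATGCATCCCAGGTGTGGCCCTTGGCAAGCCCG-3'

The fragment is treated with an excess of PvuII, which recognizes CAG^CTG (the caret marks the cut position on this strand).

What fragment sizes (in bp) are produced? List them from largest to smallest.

The PvuII site (CAGCTG) starts at position 48.
PvuII cuts after base 3 of each site, so after position 50.
Linear molecule, 1 cut → 2 fragments:
  1–50 → 50 bp
  51–124 → 74 bp
Sorted largest to smallest: 74, 50 bp.

74, 50 bp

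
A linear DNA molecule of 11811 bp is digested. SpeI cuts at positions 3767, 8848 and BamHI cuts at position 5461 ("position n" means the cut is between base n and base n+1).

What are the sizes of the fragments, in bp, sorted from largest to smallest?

3767, 3387, 2963, 1694 bp

Combined cut positions (sorted): 3767, 5461, 8848.
Linear molecule, 3 cuts → 4 fragments:
  3767 − 0 = 3767 bp
  5461 − 3767 = 1694 bp
  8848 − 5461 = 3387 bp
  11811 − 8848 = 2963 bp
Sorted largest to smallest: 3767, 3387, 2963, 1694 bp.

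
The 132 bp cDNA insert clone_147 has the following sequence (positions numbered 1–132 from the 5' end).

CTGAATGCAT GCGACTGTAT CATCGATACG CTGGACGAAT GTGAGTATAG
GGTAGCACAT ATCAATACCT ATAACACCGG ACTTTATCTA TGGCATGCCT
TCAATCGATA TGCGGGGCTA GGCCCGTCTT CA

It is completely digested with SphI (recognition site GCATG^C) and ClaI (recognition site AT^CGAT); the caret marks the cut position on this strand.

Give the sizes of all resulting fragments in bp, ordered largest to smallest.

SphI sites (GCATGC) start at positions 7, 93.
SphI cuts after base 5 of each site (before the last base), so after positions 11, 97.
ClaI sites (ATCGAT) start at positions 22, 104.
ClaI cuts after base 2 of each site, so after positions 23, 105.
Combined cut positions: 11, 23, 97, 105.
Linear molecule, 4 cuts → 5 fragments:
  1–11 → 11 bp
  12–23 → 12 bp
  24–97 → 74 bp
  98–105 → 8 bp
  106–132 → 27 bp
Sorted largest to smallest: 74, 27, 12, 11, 8 bp.

74, 27, 12, 11, 8 bp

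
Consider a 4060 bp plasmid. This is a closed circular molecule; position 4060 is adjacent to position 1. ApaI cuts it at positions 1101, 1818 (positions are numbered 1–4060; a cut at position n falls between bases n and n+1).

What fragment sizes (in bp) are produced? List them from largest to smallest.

3343, 717 bp

Circular molecule, 2 cuts → 2 fragments:
  1818 − 1101 = 717 bp
  wrap: 4060 − 1818 + 1101 = 3343 bp
Sorted largest to smallest: 3343, 717 bp.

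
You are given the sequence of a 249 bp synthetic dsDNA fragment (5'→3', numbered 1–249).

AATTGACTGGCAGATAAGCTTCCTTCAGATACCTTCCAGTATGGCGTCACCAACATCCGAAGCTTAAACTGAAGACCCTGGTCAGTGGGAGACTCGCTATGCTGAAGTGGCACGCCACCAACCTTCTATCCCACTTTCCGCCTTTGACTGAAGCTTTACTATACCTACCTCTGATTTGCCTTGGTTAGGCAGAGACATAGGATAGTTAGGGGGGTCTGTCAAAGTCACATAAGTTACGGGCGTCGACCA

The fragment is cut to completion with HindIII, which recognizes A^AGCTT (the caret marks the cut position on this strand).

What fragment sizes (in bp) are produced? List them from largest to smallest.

HindIII sites (AAGCTT) start at positions 16, 60, 151.
HindIII cuts after the first base of each site, so after positions 16, 60, 151.
Linear molecule, 3 cuts → 4 fragments:
  1–16 → 16 bp
  17–60 → 44 bp
  61–151 → 91 bp
  152–249 → 98 bp
Sorted largest to smallest: 98, 91, 44, 16 bp.

98, 91, 44, 16 bp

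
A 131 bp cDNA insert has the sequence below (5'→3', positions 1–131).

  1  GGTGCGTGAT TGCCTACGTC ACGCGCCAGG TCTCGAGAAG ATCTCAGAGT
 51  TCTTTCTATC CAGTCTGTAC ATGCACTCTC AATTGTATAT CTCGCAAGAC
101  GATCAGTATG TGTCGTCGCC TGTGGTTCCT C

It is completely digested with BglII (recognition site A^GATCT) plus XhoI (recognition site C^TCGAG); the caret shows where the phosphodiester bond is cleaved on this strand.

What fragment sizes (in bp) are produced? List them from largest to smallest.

The BglII site (AGATCT) starts at position 39.
BglII cuts after the first base of each site, so after position 39.
The XhoI site (CTCGAG) starts at position 32.
XhoI cuts after the first base of each site, so after position 32.
Combined cut positions: 32, 39.
Linear molecule, 2 cuts → 3 fragments:
  1–32 → 32 bp
  33–39 → 7 bp
  40–131 → 92 bp
Sorted largest to smallest: 92, 32, 7 bp.

92, 32, 7 bp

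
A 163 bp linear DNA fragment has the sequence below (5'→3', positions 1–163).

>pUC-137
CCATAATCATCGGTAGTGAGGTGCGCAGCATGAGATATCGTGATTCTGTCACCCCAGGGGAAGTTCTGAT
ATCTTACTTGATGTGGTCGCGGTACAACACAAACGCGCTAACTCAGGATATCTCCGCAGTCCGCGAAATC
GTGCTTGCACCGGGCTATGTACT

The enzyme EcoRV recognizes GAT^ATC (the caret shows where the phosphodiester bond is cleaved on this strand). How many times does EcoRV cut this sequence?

GATATC occurs starting at positions 34, 68, 117.
EcoRV cuts at 3 sites.

3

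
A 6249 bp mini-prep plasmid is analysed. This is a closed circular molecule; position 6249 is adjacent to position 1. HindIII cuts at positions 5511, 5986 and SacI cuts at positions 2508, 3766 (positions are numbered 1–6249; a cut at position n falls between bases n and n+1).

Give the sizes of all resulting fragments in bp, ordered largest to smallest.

2771, 1745, 1258, 475 bp

Combined cut positions (sorted): 2508, 3766, 5511, 5986.
Circular molecule, 4 cuts → 4 fragments:
  3766 − 2508 = 1258 bp
  5511 − 3766 = 1745 bp
  5986 − 5511 = 475 bp
  wrap: 6249 − 5986 + 2508 = 2771 bp
Sorted largest to smallest: 2771, 1745, 1258, 475 bp.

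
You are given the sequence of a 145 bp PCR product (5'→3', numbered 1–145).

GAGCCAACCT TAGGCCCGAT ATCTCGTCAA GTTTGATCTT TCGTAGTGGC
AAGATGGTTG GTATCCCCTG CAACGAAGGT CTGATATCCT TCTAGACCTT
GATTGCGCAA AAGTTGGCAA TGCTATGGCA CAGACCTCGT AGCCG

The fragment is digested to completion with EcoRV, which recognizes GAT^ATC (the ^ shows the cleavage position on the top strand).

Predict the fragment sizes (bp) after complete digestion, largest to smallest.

EcoRV sites (GATATC) start at positions 18, 83.
EcoRV cuts after base 3 of each site, so after positions 20, 85.
Linear molecule, 2 cuts → 3 fragments:
  1–20 → 20 bp
  21–85 → 65 bp
  86–145 → 60 bp
Sorted largest to smallest: 65, 60, 20 bp.

65, 60, 20 bp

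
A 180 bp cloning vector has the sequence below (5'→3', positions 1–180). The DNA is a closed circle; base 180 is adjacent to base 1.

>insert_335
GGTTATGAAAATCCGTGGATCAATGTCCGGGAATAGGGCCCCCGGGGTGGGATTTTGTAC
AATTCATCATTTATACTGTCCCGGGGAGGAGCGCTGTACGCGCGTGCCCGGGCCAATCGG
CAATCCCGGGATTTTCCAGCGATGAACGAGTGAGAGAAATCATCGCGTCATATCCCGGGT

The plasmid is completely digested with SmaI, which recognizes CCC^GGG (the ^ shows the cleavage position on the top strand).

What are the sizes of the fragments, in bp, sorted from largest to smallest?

49, 47, 39, 27, 18 bp

SmaI sites (CCCGGG) start at positions 41, 80, 107, 125, 174.
SmaI cuts after base 3 of each site, so after positions 43, 82, 109, 127, 176.
Circular molecule, 5 cuts → 5 fragments:
  44–82 → 39 bp
  83–109 → 27 bp
  110–127 → 18 bp
  128–176 → 49 bp
  177–180 then 1–43 → 4 + 43 = 47 bp
Sorted largest to smallest: 49, 47, 39, 27, 18 bp.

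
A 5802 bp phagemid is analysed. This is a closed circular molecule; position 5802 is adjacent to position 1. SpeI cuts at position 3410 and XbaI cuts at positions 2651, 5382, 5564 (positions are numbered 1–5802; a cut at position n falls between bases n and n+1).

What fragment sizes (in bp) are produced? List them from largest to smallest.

Combined cut positions (sorted): 2651, 3410, 5382, 5564.
Circular molecule, 4 cuts → 4 fragments:
  3410 − 2651 = 759 bp
  5382 − 3410 = 1972 bp
  5564 − 5382 = 182 bp
  wrap: 5802 − 5564 + 2651 = 2889 bp
Sorted largest to smallest: 2889, 1972, 759, 182 bp.

2889, 1972, 759, 182 bp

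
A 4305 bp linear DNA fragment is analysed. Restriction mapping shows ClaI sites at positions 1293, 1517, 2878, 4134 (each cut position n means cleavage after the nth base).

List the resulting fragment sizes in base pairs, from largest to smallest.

1361, 1293, 1256, 224, 171 bp

Linear molecule, 4 cuts → 5 fragments:
  1293 − 0 = 1293 bp
  1517 − 1293 = 224 bp
  2878 − 1517 = 1361 bp
  4134 − 2878 = 1256 bp
  4305 − 4134 = 171 bp
Sorted largest to smallest: 1361, 1293, 1256, 224, 171 bp.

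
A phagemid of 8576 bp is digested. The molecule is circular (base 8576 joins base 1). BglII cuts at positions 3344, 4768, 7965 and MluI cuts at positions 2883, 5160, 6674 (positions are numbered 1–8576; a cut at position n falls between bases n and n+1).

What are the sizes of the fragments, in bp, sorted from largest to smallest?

Combined cut positions (sorted): 2883, 3344, 4768, 5160, 6674, 7965.
Circular molecule, 6 cuts → 6 fragments:
  3344 − 2883 = 461 bp
  4768 − 3344 = 1424 bp
  5160 − 4768 = 392 bp
  6674 − 5160 = 1514 bp
  7965 − 6674 = 1291 bp
  wrap: 8576 − 7965 + 2883 = 3494 bp
Sorted largest to smallest: 3494, 1514, 1424, 1291, 461, 392 bp.

3494, 1514, 1424, 1291, 461, 392 bp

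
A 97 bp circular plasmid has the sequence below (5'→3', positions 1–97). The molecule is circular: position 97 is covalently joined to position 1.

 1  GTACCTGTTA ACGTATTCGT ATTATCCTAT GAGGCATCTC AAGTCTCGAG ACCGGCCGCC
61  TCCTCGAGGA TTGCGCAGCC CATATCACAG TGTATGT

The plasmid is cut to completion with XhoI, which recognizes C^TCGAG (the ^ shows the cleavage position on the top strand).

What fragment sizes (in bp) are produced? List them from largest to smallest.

79, 18 bp

XhoI sites (CTCGAG) start at positions 45, 63.
XhoI cuts after the first base of each site, so after positions 45, 63.
Circular molecule, 2 cuts → 2 fragments:
  46–63 → 18 bp
  64–97 then 1–45 → 34 + 45 = 79 bp
Sorted largest to smallest: 79, 18 bp.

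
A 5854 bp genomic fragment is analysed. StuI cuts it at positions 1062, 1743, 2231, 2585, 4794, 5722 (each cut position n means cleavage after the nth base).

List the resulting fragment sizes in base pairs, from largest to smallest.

Linear molecule, 6 cuts → 7 fragments:
  1062 − 0 = 1062 bp
  1743 − 1062 = 681 bp
  2231 − 1743 = 488 bp
  2585 − 2231 = 354 bp
  4794 − 2585 = 2209 bp
  5722 − 4794 = 928 bp
  5854 − 5722 = 132 bp
Sorted largest to smallest: 2209, 1062, 928, 681, 488, 354, 132 bp.

2209, 1062, 928, 681, 488, 354, 132 bp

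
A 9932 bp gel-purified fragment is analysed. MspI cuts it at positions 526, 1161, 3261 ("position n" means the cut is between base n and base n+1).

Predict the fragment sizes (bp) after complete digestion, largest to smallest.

6671, 2100, 635, 526 bp

Linear molecule, 3 cuts → 4 fragments:
  526 − 0 = 526 bp
  1161 − 526 = 635 bp
  3261 − 1161 = 2100 bp
  9932 − 3261 = 6671 bp
Sorted largest to smallest: 6671, 2100, 635, 526 bp.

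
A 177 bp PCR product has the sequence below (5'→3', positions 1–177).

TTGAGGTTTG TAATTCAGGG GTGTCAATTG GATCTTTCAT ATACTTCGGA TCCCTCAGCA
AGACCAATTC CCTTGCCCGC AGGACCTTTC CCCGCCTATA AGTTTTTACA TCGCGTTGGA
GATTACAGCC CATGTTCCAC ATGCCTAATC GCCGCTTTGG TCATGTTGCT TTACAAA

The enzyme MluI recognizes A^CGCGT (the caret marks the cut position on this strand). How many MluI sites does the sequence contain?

0

No occurrence of ACGCGT is present in the sequence.
MluI does not cut: 0 sites.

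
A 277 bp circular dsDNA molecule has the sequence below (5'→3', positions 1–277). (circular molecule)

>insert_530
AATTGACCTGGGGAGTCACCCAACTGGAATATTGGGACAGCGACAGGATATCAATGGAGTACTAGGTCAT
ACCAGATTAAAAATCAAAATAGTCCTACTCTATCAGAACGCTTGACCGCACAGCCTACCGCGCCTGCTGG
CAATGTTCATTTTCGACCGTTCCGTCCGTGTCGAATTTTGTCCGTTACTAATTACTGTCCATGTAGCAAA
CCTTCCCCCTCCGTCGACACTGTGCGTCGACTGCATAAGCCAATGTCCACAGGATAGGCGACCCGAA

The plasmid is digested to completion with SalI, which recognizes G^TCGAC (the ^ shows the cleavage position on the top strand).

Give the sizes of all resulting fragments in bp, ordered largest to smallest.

264, 13 bp

SalI sites (GTCGAC) start at positions 223, 236.
SalI cuts after the first base of each site, so after positions 223, 236.
Circular molecule, 2 cuts → 2 fragments:
  224–236 → 13 bp
  237–277 then 1–223 → 41 + 223 = 264 bp
Sorted largest to smallest: 264, 13 bp.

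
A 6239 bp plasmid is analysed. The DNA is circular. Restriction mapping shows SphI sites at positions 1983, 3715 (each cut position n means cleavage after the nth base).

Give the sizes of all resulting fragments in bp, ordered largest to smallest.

Circular molecule, 2 cuts → 2 fragments:
  3715 − 1983 = 1732 bp
  wrap: 6239 − 3715 + 1983 = 4507 bp
Sorted largest to smallest: 4507, 1732 bp.

4507, 1732 bp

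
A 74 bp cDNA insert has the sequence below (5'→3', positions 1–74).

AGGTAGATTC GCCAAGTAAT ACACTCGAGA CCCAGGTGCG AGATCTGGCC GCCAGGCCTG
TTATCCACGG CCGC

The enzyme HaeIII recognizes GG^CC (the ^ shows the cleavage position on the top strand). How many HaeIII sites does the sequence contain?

3

GGCC occurs starting at positions 47, 55, 69.
HaeIII cuts at 3 sites.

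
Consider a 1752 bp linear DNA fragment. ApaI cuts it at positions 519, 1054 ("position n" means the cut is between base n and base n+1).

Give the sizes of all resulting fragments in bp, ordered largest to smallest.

Linear molecule, 2 cuts → 3 fragments:
  519 − 0 = 519 bp
  1054 − 519 = 535 bp
  1752 − 1054 = 698 bp
Sorted largest to smallest: 698, 535, 519 bp.

698, 535, 519 bp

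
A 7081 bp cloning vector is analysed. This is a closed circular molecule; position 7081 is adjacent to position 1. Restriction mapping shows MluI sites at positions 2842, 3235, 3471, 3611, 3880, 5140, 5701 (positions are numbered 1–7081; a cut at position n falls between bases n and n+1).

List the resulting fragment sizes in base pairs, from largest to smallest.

4222, 1260, 561, 393, 269, 236, 140 bp

Circular molecule, 7 cuts → 7 fragments:
  3235 − 2842 = 393 bp
  3471 − 3235 = 236 bp
  3611 − 3471 = 140 bp
  3880 − 3611 = 269 bp
  5140 − 3880 = 1260 bp
  5701 − 5140 = 561 bp
  wrap: 7081 − 5701 + 2842 = 4222 bp
Sorted largest to smallest: 4222, 1260, 561, 393, 269, 236, 140 bp.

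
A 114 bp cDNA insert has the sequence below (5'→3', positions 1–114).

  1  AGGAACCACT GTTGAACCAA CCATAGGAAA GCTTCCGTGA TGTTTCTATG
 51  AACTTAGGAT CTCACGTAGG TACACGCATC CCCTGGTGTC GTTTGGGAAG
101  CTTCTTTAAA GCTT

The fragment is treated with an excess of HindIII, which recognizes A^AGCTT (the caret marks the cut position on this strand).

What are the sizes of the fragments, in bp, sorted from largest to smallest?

HindIII sites (AAGCTT) start at positions 29, 98, 109.
HindIII cuts after the first base of each site, so after positions 29, 98, 109.
Linear molecule, 3 cuts → 4 fragments:
  1–29 → 29 bp
  30–98 → 69 bp
  99–109 → 11 bp
  110–114 → 5 bp
Sorted largest to smallest: 69, 29, 11, 5 bp.

69, 29, 11, 5 bp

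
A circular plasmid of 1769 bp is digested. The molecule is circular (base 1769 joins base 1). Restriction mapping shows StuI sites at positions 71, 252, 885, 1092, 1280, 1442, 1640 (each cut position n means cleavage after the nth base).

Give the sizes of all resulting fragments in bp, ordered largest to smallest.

Circular molecule, 7 cuts → 7 fragments:
  252 − 71 = 181 bp
  885 − 252 = 633 bp
  1092 − 885 = 207 bp
  1280 − 1092 = 188 bp
  1442 − 1280 = 162 bp
  1640 − 1442 = 198 bp
  wrap: 1769 − 1640 + 71 = 200 bp
Sorted largest to smallest: 633, 207, 200, 198, 188, 181, 162 bp.

633, 207, 200, 198, 188, 181, 162 bp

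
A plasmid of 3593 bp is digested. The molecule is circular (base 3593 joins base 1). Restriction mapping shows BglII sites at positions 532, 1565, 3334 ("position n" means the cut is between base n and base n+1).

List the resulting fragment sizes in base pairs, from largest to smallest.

1769, 1033, 791 bp

Circular molecule, 3 cuts → 3 fragments:
  1565 − 532 = 1033 bp
  3334 − 1565 = 1769 bp
  wrap: 3593 − 3334 + 532 = 791 bp
Sorted largest to smallest: 1769, 1033, 791 bp.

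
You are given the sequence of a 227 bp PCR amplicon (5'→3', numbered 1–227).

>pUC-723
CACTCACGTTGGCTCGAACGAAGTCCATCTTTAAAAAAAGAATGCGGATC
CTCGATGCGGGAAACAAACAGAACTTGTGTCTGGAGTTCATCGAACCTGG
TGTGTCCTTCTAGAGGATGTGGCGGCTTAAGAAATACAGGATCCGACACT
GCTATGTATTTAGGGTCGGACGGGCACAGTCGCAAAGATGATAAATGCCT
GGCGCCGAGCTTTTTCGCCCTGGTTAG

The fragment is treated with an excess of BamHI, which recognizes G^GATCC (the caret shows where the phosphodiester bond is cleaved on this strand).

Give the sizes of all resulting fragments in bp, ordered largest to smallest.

93, 88, 46 bp

BamHI sites (GGATCC) start at positions 46, 139.
BamHI cuts after the first base of each site, so after positions 46, 139.
Linear molecule, 2 cuts → 3 fragments:
  1–46 → 46 bp
  47–139 → 93 bp
  140–227 → 88 bp
Sorted largest to smallest: 93, 88, 46 bp.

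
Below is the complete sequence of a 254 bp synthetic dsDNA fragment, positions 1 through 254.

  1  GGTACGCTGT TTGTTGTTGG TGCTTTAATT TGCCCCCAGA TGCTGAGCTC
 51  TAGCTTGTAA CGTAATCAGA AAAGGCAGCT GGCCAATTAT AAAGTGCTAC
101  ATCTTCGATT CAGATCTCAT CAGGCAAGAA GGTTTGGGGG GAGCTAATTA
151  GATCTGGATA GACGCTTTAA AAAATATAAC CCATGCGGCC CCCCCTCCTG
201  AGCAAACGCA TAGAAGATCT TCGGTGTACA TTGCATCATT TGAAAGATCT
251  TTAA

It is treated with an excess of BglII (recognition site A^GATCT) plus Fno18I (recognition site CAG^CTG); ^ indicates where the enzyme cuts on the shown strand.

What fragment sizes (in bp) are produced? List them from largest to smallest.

78, 65, 38, 34, 30, 9 bp

BglII sites (AGATCT) start at positions 112, 150, 215, 245.
BglII cuts after the first base of each site, so after positions 112, 150, 215, 245.
The Fno18I site (CAGCTG) starts at position 76.
Fno18I cuts after base 3 of each site, so after position 78.
Combined cut positions: 78, 112, 150, 215, 245.
Linear molecule, 5 cuts → 6 fragments:
  1–78 → 78 bp
  79–112 → 34 bp
  113–150 → 38 bp
  151–215 → 65 bp
  216–245 → 30 bp
  246–254 → 9 bp
Sorted largest to smallest: 78, 65, 38, 34, 30, 9 bp.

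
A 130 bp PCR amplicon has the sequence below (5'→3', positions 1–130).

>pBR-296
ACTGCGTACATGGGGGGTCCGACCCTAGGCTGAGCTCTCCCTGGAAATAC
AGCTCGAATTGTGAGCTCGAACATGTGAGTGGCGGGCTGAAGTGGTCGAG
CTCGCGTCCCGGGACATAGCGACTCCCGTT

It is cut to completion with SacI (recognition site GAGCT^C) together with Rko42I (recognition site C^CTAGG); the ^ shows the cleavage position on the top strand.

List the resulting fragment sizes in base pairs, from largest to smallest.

35, 31, 28, 24, 12 bp

SacI sites (GAGCTC) start at positions 32, 63, 98.
SacI cuts after base 5 of each site (before the last base), so after positions 36, 67, 102.
The Rko42I site (CCTAGG) starts at position 24.
Rko42I cuts after the first base of each site, so after position 24.
Combined cut positions: 24, 36, 67, 102.
Linear molecule, 4 cuts → 5 fragments:
  1–24 → 24 bp
  25–36 → 12 bp
  37–67 → 31 bp
  68–102 → 35 bp
  103–130 → 28 bp
Sorted largest to smallest: 35, 31, 28, 24, 12 bp.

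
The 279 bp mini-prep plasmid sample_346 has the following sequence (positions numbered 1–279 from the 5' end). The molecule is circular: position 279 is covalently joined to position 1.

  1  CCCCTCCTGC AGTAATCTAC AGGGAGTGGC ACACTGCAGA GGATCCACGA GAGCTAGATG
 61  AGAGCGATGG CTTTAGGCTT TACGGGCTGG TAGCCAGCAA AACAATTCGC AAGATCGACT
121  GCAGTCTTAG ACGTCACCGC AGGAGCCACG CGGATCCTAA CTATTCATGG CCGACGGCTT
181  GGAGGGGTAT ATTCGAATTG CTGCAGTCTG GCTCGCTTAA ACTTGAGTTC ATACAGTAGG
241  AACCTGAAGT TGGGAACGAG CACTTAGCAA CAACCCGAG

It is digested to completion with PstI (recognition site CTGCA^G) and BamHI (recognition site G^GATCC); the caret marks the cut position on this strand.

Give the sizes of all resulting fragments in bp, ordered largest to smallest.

PstI sites (CTGCAG) start at positions 7, 34, 119, 201.
PstI cuts after base 5 of each site (before the last base), so after positions 11, 38, 123, 205.
BamHI sites (GGATCC) start at positions 41, 152.
BamHI cuts after the first base of each site, so after positions 41, 152.
Combined cut positions: 11, 38, 41, 123, 152, 205.
Circular molecule, 6 cuts → 6 fragments:
  12–38 → 27 bp
  39–41 → 3 bp
  42–123 → 82 bp
  124–152 → 29 bp
  153–205 → 53 bp
  206–279 then 1–11 → 74 + 11 = 85 bp
Sorted largest to smallest: 85, 82, 53, 29, 27, 3 bp.

85, 82, 53, 29, 27, 3 bp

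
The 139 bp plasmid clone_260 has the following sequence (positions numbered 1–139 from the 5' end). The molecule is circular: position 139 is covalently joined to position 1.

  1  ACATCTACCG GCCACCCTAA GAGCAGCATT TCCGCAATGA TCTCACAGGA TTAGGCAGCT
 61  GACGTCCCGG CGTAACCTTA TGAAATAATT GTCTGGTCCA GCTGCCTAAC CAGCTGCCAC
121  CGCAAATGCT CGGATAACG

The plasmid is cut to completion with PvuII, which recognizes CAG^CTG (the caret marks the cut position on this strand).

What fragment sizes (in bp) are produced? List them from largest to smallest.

PvuII sites (CAGCTG) start at positions 56, 99, 111.
PvuII cuts after base 3 of each site, so after positions 58, 101, 113.
Circular molecule, 3 cuts → 3 fragments:
  59–101 → 43 bp
  102–113 → 12 bp
  114–139 then 1–58 → 26 + 58 = 84 bp
Sorted largest to smallest: 84, 43, 12 bp.

84, 43, 12 bp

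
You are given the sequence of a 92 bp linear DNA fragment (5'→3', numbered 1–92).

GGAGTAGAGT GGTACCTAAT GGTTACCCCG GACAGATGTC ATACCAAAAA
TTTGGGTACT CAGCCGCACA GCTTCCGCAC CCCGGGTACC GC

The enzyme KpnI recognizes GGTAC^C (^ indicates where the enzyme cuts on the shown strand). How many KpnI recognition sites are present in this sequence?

2

GGTACC occurs starting at positions 11, 85.
KpnI cuts at 2 sites.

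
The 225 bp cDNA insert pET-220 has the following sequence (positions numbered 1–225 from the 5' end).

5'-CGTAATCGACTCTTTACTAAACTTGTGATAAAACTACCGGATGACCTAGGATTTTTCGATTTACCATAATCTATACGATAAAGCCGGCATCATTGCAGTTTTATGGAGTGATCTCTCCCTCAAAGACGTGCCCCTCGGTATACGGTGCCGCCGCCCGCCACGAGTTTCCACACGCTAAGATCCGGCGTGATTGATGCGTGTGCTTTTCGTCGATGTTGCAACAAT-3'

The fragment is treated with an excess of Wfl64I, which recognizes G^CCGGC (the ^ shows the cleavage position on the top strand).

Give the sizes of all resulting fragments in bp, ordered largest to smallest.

The Wfl64I site (GCCGGC) starts at position 83.
Wfl64I cuts after the first base of each site, so after position 83.
Linear molecule, 1 cut → 2 fragments:
  1–83 → 83 bp
  84–225 → 142 bp
Sorted largest to smallest: 142, 83 bp.

142, 83 bp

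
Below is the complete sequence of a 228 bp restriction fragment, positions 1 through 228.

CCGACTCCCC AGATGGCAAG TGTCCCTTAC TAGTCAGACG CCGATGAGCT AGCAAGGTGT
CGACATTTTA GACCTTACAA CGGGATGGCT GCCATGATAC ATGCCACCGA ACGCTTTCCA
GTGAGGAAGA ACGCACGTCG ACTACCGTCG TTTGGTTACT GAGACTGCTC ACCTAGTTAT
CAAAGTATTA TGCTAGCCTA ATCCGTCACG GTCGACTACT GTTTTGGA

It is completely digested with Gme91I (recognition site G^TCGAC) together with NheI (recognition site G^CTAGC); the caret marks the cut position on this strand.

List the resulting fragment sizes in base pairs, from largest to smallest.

78, 55, 48, 19, 17, 11 bp

Gme91I sites (GTCGAC) start at positions 59, 137, 211.
Gme91I cuts after the first base of each site, so after positions 59, 137, 211.
NheI sites (GCTAGC) start at positions 48, 192.
NheI cuts after the first base of each site, so after positions 48, 192.
Combined cut positions: 48, 59, 137, 192, 211.
Linear molecule, 5 cuts → 6 fragments:
  1–48 → 48 bp
  49–59 → 11 bp
  60–137 → 78 bp
  138–192 → 55 bp
  193–211 → 19 bp
  212–228 → 17 bp
Sorted largest to smallest: 78, 55, 48, 19, 17, 11 bp.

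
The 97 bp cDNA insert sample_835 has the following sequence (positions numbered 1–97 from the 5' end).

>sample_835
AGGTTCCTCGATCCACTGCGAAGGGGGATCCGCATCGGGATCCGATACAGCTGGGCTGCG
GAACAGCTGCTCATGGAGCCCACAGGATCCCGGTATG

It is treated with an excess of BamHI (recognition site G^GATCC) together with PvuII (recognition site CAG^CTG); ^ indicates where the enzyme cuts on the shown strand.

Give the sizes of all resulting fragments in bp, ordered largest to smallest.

26, 19, 16, 12, 12, 12 bp

BamHI sites (GGATCC) start at positions 26, 38, 85.
BamHI cuts after the first base of each site, so after positions 26, 38, 85.
PvuII sites (CAGCTG) start at positions 48, 64.
PvuII cuts after base 3 of each site, so after positions 50, 66.
Combined cut positions: 26, 38, 50, 66, 85.
Linear molecule, 5 cuts → 6 fragments:
  1–26 → 26 bp
  27–38 → 12 bp
  39–50 → 12 bp
  51–66 → 16 bp
  67–85 → 19 bp
  86–97 → 12 bp
Sorted largest to smallest: 26, 19, 16, 12, 12, 12 bp.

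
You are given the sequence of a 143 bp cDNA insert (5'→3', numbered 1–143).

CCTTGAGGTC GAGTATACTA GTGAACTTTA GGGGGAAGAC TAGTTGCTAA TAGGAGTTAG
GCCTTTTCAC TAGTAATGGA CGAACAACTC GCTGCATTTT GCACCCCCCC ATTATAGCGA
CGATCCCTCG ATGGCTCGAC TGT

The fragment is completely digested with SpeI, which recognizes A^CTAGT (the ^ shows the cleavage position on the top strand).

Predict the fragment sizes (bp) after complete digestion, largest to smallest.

SpeI sites (ACTAGT) start at positions 17, 39, 69.
SpeI cuts after the first base of each site, so after positions 17, 39, 69.
Linear molecule, 3 cuts → 4 fragments:
  1–17 → 17 bp
  18–39 → 22 bp
  40–69 → 30 bp
  70–143 → 74 bp
Sorted largest to smallest: 74, 30, 22, 17 bp.

74, 30, 22, 17 bp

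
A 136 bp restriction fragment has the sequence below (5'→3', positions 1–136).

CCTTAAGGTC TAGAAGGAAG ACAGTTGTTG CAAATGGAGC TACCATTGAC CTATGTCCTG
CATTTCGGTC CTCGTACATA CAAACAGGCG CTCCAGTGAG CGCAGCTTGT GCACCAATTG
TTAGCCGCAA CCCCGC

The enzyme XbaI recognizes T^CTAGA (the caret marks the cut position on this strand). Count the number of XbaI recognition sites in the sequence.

TCTAGA occurs starting at position 9.
XbaI cuts at 1 site.

1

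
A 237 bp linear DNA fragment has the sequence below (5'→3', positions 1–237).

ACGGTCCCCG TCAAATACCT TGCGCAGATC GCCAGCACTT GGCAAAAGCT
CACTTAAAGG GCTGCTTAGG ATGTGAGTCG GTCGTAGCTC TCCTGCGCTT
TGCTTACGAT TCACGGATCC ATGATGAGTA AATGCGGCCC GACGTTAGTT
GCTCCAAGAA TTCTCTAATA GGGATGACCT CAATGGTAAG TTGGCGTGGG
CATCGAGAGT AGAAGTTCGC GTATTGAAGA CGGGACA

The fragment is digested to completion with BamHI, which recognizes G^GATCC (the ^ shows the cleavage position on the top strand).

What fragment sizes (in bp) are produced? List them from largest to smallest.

122, 115 bp

The BamHI site (GGATCC) starts at position 115.
BamHI cuts after the first base of each site, so after position 115.
Linear molecule, 1 cut → 2 fragments:
  1–115 → 115 bp
  116–237 → 122 bp
Sorted largest to smallest: 122, 115 bp.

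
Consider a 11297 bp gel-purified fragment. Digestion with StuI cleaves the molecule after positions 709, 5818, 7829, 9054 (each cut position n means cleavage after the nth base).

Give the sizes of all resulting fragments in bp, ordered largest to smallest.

Linear molecule, 4 cuts → 5 fragments:
  709 − 0 = 709 bp
  5818 − 709 = 5109 bp
  7829 − 5818 = 2011 bp
  9054 − 7829 = 1225 bp
  11297 − 9054 = 2243 bp
Sorted largest to smallest: 5109, 2243, 2011, 1225, 709 bp.

5109, 2243, 2011, 1225, 709 bp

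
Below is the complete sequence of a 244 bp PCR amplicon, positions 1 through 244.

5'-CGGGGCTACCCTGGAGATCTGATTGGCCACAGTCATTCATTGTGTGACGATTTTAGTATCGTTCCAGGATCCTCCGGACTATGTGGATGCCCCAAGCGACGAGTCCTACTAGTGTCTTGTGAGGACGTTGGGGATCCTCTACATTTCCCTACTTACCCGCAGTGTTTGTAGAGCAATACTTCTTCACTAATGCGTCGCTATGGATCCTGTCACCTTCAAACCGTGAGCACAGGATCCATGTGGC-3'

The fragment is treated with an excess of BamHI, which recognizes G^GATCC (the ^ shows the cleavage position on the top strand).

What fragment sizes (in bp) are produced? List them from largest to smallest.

70, 67, 65, 30, 12 bp

BamHI sites (GGATCC) start at positions 67, 132, 202, 232.
BamHI cuts after the first base of each site, so after positions 67, 132, 202, 232.
Linear molecule, 4 cuts → 5 fragments:
  1–67 → 67 bp
  68–132 → 65 bp
  133–202 → 70 bp
  203–232 → 30 bp
  233–244 → 12 bp
Sorted largest to smallest: 70, 67, 65, 30, 12 bp.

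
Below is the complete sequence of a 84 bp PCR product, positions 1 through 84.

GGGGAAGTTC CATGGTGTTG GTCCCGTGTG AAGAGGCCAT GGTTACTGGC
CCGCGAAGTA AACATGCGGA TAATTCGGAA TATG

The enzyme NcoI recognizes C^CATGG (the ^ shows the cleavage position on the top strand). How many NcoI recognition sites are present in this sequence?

2

CCATGG occurs starting at positions 10, 37.
NcoI cuts at 2 sites.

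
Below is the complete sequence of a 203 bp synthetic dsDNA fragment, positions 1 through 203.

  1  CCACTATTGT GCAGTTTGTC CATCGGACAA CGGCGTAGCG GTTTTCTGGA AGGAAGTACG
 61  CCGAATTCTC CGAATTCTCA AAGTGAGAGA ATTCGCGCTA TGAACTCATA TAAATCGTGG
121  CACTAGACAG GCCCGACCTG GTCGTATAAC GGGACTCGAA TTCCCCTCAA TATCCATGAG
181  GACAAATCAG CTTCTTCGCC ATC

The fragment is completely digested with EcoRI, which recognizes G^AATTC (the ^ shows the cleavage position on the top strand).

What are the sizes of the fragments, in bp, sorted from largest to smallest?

69, 63, 45, 17, 9 bp

EcoRI sites (GAATTC) start at positions 63, 72, 89, 158.
EcoRI cuts after the first base of each site, so after positions 63, 72, 89, 158.
Linear molecule, 4 cuts → 5 fragments:
  1–63 → 63 bp
  64–72 → 9 bp
  73–89 → 17 bp
  90–158 → 69 bp
  159–203 → 45 bp
Sorted largest to smallest: 69, 63, 45, 17, 9 bp.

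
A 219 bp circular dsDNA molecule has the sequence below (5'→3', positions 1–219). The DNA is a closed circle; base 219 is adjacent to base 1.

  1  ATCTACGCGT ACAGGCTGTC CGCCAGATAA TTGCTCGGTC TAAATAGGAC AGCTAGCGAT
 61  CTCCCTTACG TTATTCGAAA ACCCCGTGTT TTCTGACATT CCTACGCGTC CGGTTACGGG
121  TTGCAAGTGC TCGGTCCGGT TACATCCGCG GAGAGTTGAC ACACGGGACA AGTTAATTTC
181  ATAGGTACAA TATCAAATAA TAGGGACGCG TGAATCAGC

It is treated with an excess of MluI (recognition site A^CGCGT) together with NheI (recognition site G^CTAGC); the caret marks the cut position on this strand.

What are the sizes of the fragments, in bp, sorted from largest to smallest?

102, 52, 47, 18 bp

MluI sites (ACGCGT) start at positions 5, 104, 206.
MluI cuts after the first base of each site, so after positions 5, 104, 206.
The NheI site (GCTAGC) starts at position 52.
NheI cuts after the first base of each site, so after position 52.
Combined cut positions: 5, 52, 104, 206.
Circular molecule, 4 cuts → 4 fragments:
  6–52 → 47 bp
  53–104 → 52 bp
  105–206 → 102 bp
  207–219 then 1–5 → 13 + 5 = 18 bp
Sorted largest to smallest: 102, 52, 47, 18 bp.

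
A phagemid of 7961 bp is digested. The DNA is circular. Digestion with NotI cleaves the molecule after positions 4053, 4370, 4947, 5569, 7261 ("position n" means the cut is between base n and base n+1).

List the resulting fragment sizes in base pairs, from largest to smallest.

Circular molecule, 5 cuts → 5 fragments:
  4370 − 4053 = 317 bp
  4947 − 4370 = 577 bp
  5569 − 4947 = 622 bp
  7261 − 5569 = 1692 bp
  wrap: 7961 − 7261 + 4053 = 4753 bp
Sorted largest to smallest: 4753, 1692, 622, 577, 317 bp.

4753, 1692, 622, 577, 317 bp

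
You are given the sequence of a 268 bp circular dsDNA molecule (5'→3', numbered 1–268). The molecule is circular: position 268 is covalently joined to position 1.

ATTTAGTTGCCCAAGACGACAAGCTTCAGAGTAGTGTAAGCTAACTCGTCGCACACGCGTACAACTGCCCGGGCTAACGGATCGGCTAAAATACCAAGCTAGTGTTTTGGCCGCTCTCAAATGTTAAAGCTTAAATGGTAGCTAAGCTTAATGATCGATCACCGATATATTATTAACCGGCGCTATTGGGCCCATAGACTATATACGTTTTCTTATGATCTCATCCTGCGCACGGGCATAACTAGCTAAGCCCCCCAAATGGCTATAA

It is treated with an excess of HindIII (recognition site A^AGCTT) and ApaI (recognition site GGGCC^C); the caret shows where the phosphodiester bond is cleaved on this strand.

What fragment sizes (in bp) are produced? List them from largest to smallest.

106, 97, 48, 17 bp

HindIII sites (AAGCTT) start at positions 21, 127, 144.
HindIII cuts after the first base of each site, so after positions 21, 127, 144.
The ApaI site (GGGCCC) starts at position 188.
ApaI cuts after base 5 of each site (before the last base), so after position 192.
Combined cut positions: 21, 127, 144, 192.
Circular molecule, 4 cuts → 4 fragments:
  22–127 → 106 bp
  128–144 → 17 bp
  145–192 → 48 bp
  193–268 then 1–21 → 76 + 21 = 97 bp
Sorted largest to smallest: 106, 97, 48, 17 bp.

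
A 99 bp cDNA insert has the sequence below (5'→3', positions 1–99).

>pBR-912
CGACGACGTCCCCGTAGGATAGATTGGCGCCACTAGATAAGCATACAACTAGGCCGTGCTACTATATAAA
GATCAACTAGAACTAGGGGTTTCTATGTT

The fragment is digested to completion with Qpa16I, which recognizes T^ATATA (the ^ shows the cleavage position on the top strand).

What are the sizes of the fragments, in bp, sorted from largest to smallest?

63, 36 bp

The Qpa16I site (TATATA) starts at position 63.
Qpa16I cuts after the first base of each site, so after position 63.
Linear molecule, 1 cut → 2 fragments:
  1–63 → 63 bp
  64–99 → 36 bp
Sorted largest to smallest: 63, 36 bp.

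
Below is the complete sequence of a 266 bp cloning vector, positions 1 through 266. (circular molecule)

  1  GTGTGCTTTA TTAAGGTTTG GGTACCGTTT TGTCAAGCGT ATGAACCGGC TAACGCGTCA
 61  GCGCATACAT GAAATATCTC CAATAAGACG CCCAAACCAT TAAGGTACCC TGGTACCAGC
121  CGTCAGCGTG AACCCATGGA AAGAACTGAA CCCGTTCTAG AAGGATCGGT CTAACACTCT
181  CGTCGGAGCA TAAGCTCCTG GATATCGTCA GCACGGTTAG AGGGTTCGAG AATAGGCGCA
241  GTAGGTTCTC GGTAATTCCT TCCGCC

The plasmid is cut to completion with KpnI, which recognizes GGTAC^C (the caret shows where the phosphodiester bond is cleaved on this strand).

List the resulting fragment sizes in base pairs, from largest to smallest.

KpnI sites (GGTACC) start at positions 21, 104, 112.
KpnI cuts after base 5 of each site (before the last base), so after positions 25, 108, 116.
Circular molecule, 3 cuts → 3 fragments:
  26–108 → 83 bp
  109–116 → 8 bp
  117–266 then 1–25 → 150 + 25 = 175 bp
Sorted largest to smallest: 175, 83, 8 bp.

175, 83, 8 bp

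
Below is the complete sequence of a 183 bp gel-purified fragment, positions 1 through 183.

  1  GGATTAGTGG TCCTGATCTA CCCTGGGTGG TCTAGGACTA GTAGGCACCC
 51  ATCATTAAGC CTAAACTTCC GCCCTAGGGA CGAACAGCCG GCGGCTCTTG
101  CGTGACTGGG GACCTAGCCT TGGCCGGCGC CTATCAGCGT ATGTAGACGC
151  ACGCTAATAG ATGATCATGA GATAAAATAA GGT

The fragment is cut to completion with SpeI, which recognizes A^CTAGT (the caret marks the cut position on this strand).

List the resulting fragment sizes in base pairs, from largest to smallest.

146, 37 bp

The SpeI site (ACTAGT) starts at position 37.
SpeI cuts after the first base of each site, so after position 37.
Linear molecule, 1 cut → 2 fragments:
  1–37 → 37 bp
  38–183 → 146 bp
Sorted largest to smallest: 146, 37 bp.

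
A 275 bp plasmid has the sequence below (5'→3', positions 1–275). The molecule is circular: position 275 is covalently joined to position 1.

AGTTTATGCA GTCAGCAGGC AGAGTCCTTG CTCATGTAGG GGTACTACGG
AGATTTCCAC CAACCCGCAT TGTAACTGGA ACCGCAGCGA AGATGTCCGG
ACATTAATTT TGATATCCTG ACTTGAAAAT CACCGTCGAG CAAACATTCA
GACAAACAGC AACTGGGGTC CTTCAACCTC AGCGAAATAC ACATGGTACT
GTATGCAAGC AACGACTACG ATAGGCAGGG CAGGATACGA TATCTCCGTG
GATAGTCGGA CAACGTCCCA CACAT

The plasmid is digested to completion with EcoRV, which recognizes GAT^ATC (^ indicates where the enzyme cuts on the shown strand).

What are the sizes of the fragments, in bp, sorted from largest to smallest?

148, 127 bp

EcoRV sites (GATATC) start at positions 112, 239.
EcoRV cuts after base 3 of each site, so after positions 114, 241.
Circular molecule, 2 cuts → 2 fragments:
  115–241 → 127 bp
  242–275 then 1–114 → 34 + 114 = 148 bp
Sorted largest to smallest: 148, 127 bp.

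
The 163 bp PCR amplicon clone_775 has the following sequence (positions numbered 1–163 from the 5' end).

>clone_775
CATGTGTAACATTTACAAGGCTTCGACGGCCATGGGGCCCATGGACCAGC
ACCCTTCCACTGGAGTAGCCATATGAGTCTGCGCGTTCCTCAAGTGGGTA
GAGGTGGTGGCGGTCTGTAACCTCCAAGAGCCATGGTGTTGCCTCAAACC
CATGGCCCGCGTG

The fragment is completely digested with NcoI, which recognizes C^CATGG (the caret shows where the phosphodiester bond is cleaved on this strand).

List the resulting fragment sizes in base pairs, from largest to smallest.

NcoI sites (CCATGG) start at positions 30, 39, 131, 150.
NcoI cuts after the first base of each site, so after positions 30, 39, 131, 150.
Linear molecule, 4 cuts → 5 fragments:
  1–30 → 30 bp
  31–39 → 9 bp
  40–131 → 92 bp
  132–150 → 19 bp
  151–163 → 13 bp
Sorted largest to smallest: 92, 30, 19, 13, 9 bp.

92, 30, 19, 13, 9 bp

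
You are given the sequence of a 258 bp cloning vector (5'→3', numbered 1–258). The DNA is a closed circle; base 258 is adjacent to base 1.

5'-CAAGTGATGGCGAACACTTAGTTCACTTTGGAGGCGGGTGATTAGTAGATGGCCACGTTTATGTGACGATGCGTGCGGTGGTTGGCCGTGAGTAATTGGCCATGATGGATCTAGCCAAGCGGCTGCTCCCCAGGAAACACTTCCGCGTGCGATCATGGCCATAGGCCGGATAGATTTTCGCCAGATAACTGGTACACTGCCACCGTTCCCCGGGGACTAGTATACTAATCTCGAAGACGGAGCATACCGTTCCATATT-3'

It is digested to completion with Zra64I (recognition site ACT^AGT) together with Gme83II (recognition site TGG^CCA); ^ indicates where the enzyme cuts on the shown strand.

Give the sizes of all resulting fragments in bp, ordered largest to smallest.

The Zra64I site (ACTAGT) starts at position 216.
Zra64I cuts after base 3 of each site, so after position 218.
Gme83II sites (TGGCCA) start at positions 50, 97, 156.
Gme83II cuts after base 3 of each site, so after positions 52, 99, 158.
Combined cut positions: 52, 99, 158, 218.
Circular molecule, 4 cuts → 4 fragments:
  53–99 → 47 bp
  100–158 → 59 bp
  159–218 → 60 bp
  219–258 then 1–52 → 40 + 52 = 92 bp
Sorted largest to smallest: 92, 60, 59, 47 bp.

92, 60, 59, 47 bp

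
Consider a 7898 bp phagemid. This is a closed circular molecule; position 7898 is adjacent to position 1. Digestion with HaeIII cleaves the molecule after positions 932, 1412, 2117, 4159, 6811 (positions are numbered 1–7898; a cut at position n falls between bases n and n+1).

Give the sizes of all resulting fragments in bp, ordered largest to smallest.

Circular molecule, 5 cuts → 5 fragments:
  1412 − 932 = 480 bp
  2117 − 1412 = 705 bp
  4159 − 2117 = 2042 bp
  6811 − 4159 = 2652 bp
  wrap: 7898 − 6811 + 932 = 2019 bp
Sorted largest to smallest: 2652, 2042, 2019, 705, 480 bp.

2652, 2042, 2019, 705, 480 bp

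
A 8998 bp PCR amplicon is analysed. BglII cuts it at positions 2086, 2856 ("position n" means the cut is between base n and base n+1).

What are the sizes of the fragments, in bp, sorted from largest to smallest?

Linear molecule, 2 cuts → 3 fragments:
  2086 − 0 = 2086 bp
  2856 − 2086 = 770 bp
  8998 − 2856 = 6142 bp
Sorted largest to smallest: 6142, 2086, 770 bp.

6142, 2086, 770 bp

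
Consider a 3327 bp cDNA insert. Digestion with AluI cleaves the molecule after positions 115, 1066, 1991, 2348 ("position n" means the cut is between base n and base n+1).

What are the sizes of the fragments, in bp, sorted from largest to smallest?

Linear molecule, 4 cuts → 5 fragments:
  115 − 0 = 115 bp
  1066 − 115 = 951 bp
  1991 − 1066 = 925 bp
  2348 − 1991 = 357 bp
  3327 − 2348 = 979 bp
Sorted largest to smallest: 979, 951, 925, 357, 115 bp.

979, 951, 925, 357, 115 bp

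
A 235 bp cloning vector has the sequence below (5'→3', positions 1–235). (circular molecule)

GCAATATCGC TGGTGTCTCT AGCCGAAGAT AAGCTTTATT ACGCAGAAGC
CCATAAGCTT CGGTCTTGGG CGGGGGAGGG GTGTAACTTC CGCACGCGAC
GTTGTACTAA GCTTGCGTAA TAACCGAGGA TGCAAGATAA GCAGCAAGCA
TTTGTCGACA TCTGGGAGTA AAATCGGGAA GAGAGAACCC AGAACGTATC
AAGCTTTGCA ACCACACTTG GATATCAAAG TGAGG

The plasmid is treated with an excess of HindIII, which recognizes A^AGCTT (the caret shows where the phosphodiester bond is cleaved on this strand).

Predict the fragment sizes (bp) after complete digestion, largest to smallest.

92, 65, 54, 24 bp

HindIII sites (AAGCTT) start at positions 31, 55, 109, 201.
HindIII cuts after the first base of each site, so after positions 31, 55, 109, 201.
Circular molecule, 4 cuts → 4 fragments:
  32–55 → 24 bp
  56–109 → 54 bp
  110–201 → 92 bp
  202–235 then 1–31 → 34 + 31 = 65 bp
Sorted largest to smallest: 92, 65, 54, 24 bp.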